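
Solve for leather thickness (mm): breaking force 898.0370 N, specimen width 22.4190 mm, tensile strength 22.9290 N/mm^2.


Formula: t = F / (TS * w)
Substituting: t = 898.0370 / (22.9290 * 22.4190)
Result: 1.7470 mm


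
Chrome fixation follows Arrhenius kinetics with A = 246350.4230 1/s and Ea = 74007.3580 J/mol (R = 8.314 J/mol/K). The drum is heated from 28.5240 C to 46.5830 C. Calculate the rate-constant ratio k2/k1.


T1 = 28.5240 + 273.15 = 301.6740 K; T2 = 46.5830 + 273.15 = 319.7330 K
k1 = A * exp(-Ea/(R*T1)) = 246350.4230 * exp(-74007.3580/(8.314*301.6740)) = 3.7737e-08 1/s
k2 = A * exp(-Ea/(R*T2)) = 246350.4230 * exp(-74007.3580/(8.314*319.7330)) = 1.9979e-07 1/s
k2/k1 = 1.9979e-07 / 3.7737e-08 = 5.2942


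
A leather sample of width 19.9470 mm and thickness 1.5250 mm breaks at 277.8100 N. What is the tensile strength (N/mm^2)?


Formula: TS = force / (width * thickness)
Substituting: TS = 277.8100 / (19.9470 * 1.5250)
Result: 9.1327 N/mm^2


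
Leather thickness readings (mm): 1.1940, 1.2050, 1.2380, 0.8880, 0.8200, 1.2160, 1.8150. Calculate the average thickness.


Formula: Average = sum / n
Substituting: Average = 8.3760 / 7
Result: 1.1966 mm


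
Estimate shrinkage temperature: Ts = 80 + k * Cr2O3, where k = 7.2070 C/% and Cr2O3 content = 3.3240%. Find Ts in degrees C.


Formula: Ts = 80 + k * Cr2O3
Substituting: Ts = 80 + 7.2070 * 3.3240
Result: 103.9561 C


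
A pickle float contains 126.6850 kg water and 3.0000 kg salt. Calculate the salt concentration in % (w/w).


Formula: Conc = salt / (water + salt) * 100
Substituting: Conc = 3.0000 / (126.6850 + 3.0000) * 100
Result: 2.3133 %


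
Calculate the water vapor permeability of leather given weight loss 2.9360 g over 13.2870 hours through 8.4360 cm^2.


Formula: WVP = loss / (area * time)
Substituting: WVP = 2.9360 / (8.4360 * 13.2870)
Result: 0.0261934 g/(cm^2*hr)


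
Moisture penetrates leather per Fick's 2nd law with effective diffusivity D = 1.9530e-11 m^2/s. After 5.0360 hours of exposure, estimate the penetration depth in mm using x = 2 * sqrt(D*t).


t = 5.0360 hr * 3600 = 18129.6000 s
D * t = 1.9530e-11 * 18129.6000 = 3.5407e-07
x = 2 * sqrt(D*t) = 2 * sqrt(3.5407e-07) = 0.00119008 m = 1.1901 mm


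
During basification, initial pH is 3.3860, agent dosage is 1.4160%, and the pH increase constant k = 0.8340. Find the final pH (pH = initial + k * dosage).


Formula: pH_final = pH_initial + k * base_pct
Substituting: pH_final = 3.3860 + 0.8340 * 1.4160
Result: 4.5669


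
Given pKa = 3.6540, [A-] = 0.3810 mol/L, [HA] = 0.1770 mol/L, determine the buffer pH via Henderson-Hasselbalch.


ratio = [A-] / [HA] = 0.3810 / 0.1770 = 2.1525
log10(ratio) = 0.3330
pH = pKa + log10(ratio) = 3.6540 + 0.3330 = 3.9870


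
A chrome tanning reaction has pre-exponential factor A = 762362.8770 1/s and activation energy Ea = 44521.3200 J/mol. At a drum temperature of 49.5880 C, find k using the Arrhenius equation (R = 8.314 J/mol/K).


T_K = T_C + 273.15 = 49.5880 + 273.15 = 322.7380 K
exponent = -Ea / (R * T_K) = -44521.3200 / (8.314 * 322.7380) = -16.5924
k = A * exp(exponent) = 762362.8770 * exp(-16.5924) = 0.0474456 1/s


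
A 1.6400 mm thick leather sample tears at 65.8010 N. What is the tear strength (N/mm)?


Formula: Tear strength = force / thickness
Substituting: Tear strength = 65.8010 / 1.6400
Result: 40.1226 N/mm


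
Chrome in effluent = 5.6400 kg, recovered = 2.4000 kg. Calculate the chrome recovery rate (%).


Formula: Recovery = recovered / input * 100
Substituting: Recovery = 2.4000 / 5.6400 * 100
Result: 42.5532 %


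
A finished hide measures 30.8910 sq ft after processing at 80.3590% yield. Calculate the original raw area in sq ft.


Formula: raw = finished * 100 / yield
Substituting: raw = 30.8910 * 100 / 80.3590
Result: 38.4412 sq ft


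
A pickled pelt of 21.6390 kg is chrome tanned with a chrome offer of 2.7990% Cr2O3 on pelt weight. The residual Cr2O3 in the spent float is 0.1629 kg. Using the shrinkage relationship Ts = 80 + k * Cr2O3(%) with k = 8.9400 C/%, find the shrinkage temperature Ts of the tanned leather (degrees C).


Offered = pelt * offer_pct / 100 = 21.6390 * 2.7990 / 100 = 0.6057 kg
Uptake = offered - residual = 0.6057 - 0.1629 = 0.4428 kg
Cr2O3% on pelt = uptake / pelt * 100 = 0.4428 / 21.6390 * 100 = 2.0462 %
Ts = 80 + k * Cr2O3% = 80 + 8.9400 * 2.0462 = 98.2930 C


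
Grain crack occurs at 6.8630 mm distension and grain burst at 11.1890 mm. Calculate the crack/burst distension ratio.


Formula: Ratio = crack / burst
Substituting: Ratio = 6.8630 / 11.1890
Result: 0.6134


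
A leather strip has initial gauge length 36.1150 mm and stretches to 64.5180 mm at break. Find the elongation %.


Formula: Elongation = (Lf - L0) / L0 * 100
Substituting: Elongation = (64.5180 - 36.1150) / 36.1150 * 100
Result: 78.6460 %


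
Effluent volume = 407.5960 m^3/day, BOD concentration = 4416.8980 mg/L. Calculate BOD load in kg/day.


Formula: BOD_load = volume * conc / 1000
Substituting: BOD_load = 407.5960 * 4416.8980 / 1000
Result: 1800.3100 kg/day


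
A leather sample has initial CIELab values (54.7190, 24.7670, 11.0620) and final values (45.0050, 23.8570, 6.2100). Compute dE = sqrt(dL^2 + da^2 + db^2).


dL = -9.7140, da = -0.9100, db = -4.8520
dE = sqrt((-9.7140)^2 + (-0.9100)^2 + (-4.8520)^2) = 10.8964


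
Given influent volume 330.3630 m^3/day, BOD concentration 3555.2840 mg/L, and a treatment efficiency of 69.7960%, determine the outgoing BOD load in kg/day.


Load_in = volume * conc / 1000 = 330.3630 * 3555.2840 / 1000 = 1174.5343 kg/day
Removed = Load_in * eff / 100 = 1174.5343 * 69.7960 / 100 = 819.7780 kg/day
Load_out = Load_in - Removed = 1174.5343 - 819.7780 = 354.7563 kg/day


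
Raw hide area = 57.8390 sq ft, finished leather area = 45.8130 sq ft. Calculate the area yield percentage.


Formula: Yield = finished / raw * 100
Substituting: Yield = 45.8130 / 57.8390 * 100
Result: 79.2078 %


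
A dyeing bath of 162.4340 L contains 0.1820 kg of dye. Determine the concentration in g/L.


Formula: Conc = dye_mass(kg) / volume(L) * 1000
Substituting: Conc = 0.1820 / 162.4340 * 1000
Result: 1.1205 g/L


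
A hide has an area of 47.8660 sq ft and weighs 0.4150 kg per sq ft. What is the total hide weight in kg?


Formula: Weight = area * weight_per_sqft
Substituting: Weight = 47.8660 * 0.4150
Result: 19.8644 kg


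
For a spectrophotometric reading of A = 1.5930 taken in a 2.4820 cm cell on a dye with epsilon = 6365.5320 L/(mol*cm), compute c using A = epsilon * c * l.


Formula: c = A / (epsilon * l)
Substituting: c = 1.5930 / (6365.5320 * 2.4820)
Result: 1.0083e-04 mol/L


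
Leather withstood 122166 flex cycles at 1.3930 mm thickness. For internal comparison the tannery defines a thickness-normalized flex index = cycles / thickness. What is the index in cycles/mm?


Formula: Index = cycles / thickness
Substituting: Index = 122166 / 1.3930
Result: 87699.9282 cycles/mm


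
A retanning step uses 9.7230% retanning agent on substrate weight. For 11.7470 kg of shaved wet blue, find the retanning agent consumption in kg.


Formula: Retan = substrate * pct / 100
Substituting: Retan = 11.7470 * 9.7230 / 100
Result: 1.1422 kg


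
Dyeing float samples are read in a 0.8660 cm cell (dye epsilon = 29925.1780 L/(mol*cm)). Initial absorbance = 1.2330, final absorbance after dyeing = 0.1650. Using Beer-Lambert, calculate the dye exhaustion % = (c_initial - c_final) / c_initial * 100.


c_initial = A_i / (epsilon * l) = 1.2330 / (29925.1780 * 0.8660) = 4.7578e-05 mol/L
c_final = A_f / (epsilon * l) = 0.1650 / (29925.1780 * 0.8660) = 6.3669e-06 mol/L
Exhaustion = (c_initial - c_final) / c_initial * 100 = (4.7578e-05 - 6.3669e-06) / 4.7578e-05 * 100 = 86.6180 %


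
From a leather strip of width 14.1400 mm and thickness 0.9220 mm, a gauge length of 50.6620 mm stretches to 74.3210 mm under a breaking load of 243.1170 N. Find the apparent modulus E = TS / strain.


TS = F / (w * t) = 243.1170 / (14.1400 * 0.9220) = 18.6481 N/mm^2
strain = (Lf - L0) / L0 = (74.3210 - 50.6620) / 50.6620 = 0.4670
E = TS / strain = 18.6481 / 0.4670 = 39.9320 N/mm^2


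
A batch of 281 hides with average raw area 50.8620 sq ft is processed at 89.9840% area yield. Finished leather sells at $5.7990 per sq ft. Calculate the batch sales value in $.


Raw_total = N * avg_area = 281 * 50.8620 = 14292.2220 sq ft
Finished = Raw_total * yield / 100 = 14292.2220 * 89.9840 / 100 = 12860.7130 sq ft
Value = Finished * price = 12860.7130 * 5.7990 = 74579.2749 $


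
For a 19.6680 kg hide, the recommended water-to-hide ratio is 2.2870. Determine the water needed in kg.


Formula: Water = hide_weight * ratio
Substituting: Water = 19.6680 * 2.2870
Result: 44.9807 kg


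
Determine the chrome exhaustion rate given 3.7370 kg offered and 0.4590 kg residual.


Formula: Uptake = (offered - residual) / offered * 100
Substituting: Uptake = (3.7370 - 0.4590) / 3.7370 * 100
Result: 87.7174 %


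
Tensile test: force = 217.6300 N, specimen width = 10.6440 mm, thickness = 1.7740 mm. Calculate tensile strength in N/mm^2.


Formula: TS = force / (width * thickness)
Substituting: TS = 217.6300 / (10.6440 * 1.7740)
Result: 11.5255 N/mm^2


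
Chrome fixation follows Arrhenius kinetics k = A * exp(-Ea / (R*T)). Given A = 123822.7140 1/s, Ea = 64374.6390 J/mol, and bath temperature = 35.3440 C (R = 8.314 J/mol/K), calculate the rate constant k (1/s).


T_K = T_C + 273.15 = 35.3440 + 273.15 = 308.4940 K
exponent = -Ea / (R * T_K) = -64374.6390 / (8.314 * 308.4940) = -25.0991
k = A * exp(exponent) = 123822.7140 * exp(-25.0991) = 1.5574e-06 1/s


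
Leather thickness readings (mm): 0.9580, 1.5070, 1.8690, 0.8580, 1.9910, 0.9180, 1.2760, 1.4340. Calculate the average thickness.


Formula: Average = sum / n
Substituting: Average = 10.8110 / 8
Result: 1.3514 mm


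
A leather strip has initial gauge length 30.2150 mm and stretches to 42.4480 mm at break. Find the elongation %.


Formula: Elongation = (Lf - L0) / L0 * 100
Substituting: Elongation = (42.4480 - 30.2150) / 30.2150 * 100
Result: 40.4865 %


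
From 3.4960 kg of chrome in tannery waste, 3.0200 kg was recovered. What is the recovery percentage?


Formula: Recovery = recovered / input * 100
Substituting: Recovery = 3.0200 / 3.4960 * 100
Result: 86.3844 %


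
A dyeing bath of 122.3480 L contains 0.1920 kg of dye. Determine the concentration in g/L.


Formula: Conc = dye_mass(kg) / volume(L) * 1000
Substituting: Conc = 0.1920 / 122.3480 * 1000
Result: 1.5693 g/L


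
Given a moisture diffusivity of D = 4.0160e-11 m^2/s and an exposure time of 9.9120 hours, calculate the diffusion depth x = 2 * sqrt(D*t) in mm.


t = 9.9120 hr * 3600 = 35683.2000 s
D * t = 4.0160e-11 * 35683.2000 = 1.4330e-06
x = 2 * sqrt(D*t) = 2 * sqrt(1.4330e-06) = 0.00239419 m = 2.3942 mm


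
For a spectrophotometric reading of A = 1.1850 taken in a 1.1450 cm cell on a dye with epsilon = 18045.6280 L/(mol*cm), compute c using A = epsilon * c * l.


Formula: c = A / (epsilon * l)
Substituting: c = 1.1850 / (18045.6280 * 1.1450)
Result: 5.7351e-05 mol/L


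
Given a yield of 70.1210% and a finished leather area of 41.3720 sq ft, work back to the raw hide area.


Formula: raw = finished * 100 / yield
Substituting: raw = 41.3720 * 100 / 70.1210
Result: 59.0009 sq ft


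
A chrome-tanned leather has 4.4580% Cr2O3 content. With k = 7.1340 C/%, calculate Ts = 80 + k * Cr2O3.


Formula: Ts = 80 + k * Cr2O3
Substituting: Ts = 80 + 7.1340 * 4.4580
Result: 111.8034 C


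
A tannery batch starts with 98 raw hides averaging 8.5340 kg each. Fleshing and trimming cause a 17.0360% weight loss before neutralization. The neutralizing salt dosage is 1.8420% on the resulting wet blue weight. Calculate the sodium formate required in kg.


Total_raw = N * avg_wt = 98 * 8.5340 = 836.3320 kg
Substrate = Total_raw * (1 - loss/100) = 836.3320 * (1 - 17.0360/100) = 693.8545 kg
Neutralizer = Substrate * pct / 100 = 693.8545 * 1.8420 / 100 = 12.7808 kg


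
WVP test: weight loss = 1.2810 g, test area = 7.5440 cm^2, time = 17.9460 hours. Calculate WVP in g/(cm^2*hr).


Formula: WVP = loss / (area * time)
Substituting: WVP = 1.2810 / (7.5440 * 17.9460)
Result: 0.00946193 g/(cm^2*hr)


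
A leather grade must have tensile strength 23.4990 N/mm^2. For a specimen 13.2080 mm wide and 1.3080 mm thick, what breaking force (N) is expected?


Formula: F = TS * w * t
Substituting: F = 23.4990 * 13.2080 * 1.3080
Result: 405.9702 N


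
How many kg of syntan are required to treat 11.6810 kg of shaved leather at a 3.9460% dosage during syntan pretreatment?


Formula: Syntan = substrate * pct / 100
Substituting: Syntan = 11.6810 * 3.9460 / 100
Result: 0.4609 kg


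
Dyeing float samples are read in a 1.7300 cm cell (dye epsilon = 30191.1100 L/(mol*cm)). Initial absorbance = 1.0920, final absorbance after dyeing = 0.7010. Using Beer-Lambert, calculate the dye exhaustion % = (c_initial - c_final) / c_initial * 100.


c_initial = A_i / (epsilon * l) = 1.0920 / (30191.1100 * 1.7300) = 2.0907e-05 mol/L
c_final = A_f / (epsilon * l) = 0.7010 / (30191.1100 * 1.7300) = 1.3421e-05 mol/L
Exhaustion = (c_initial - c_final) / c_initial * 100 = (2.0907e-05 - 1.3421e-05) / 2.0907e-05 * 100 = 35.8059 %


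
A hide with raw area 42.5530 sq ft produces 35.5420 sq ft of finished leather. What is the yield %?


Formula: Yield = finished / raw * 100
Substituting: Yield = 35.5420 / 42.5530 * 100
Result: 83.5241 %


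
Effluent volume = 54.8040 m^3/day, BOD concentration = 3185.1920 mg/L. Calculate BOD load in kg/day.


Formula: BOD_load = volume * conc / 1000
Substituting: BOD_load = 54.8040 * 3185.1920 / 1000
Result: 174.5613 kg/day


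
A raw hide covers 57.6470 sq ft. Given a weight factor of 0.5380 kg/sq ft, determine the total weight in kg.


Formula: Weight = area * weight_per_sqft
Substituting: Weight = 57.6470 * 0.5380
Result: 31.0141 kg


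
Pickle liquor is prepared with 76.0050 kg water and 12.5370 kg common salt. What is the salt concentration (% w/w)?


Formula: Conc = salt / (water + salt) * 100
Substituting: Conc = 12.5370 / (76.0050 + 12.5370) * 100
Result: 14.1594 %


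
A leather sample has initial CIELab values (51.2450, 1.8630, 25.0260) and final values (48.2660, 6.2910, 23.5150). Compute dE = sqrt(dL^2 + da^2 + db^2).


dL = -2.9790, da = 4.4280, db = -1.5110
dE = sqrt((-2.9790)^2 + 4.4280^2 + (-1.5110)^2) = 5.5466


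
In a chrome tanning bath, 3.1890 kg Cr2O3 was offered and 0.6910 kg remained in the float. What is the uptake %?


Formula: Uptake = (offered - residual) / offered * 100
Substituting: Uptake = (3.1890 - 0.6910) / 3.1890 * 100
Result: 78.3318 %


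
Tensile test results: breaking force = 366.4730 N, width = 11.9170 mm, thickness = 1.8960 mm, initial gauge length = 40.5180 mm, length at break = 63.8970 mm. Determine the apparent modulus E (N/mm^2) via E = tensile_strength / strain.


TS = F / (w * t) = 366.4730 / (11.9170 * 1.8960) = 16.2195 N/mm^2
strain = (Lf - L0) / L0 = (63.8970 - 40.5180) / 40.5180 = 0.5770
E = TS / strain = 16.2195 / 0.5770 = 28.1099 N/mm^2


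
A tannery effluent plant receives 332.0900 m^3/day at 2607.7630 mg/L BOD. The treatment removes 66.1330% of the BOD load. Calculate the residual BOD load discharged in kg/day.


Load_in = volume * conc / 1000 = 332.0900 * 2607.7630 / 1000 = 866.0120 kg/day
Removed = Load_in * eff / 100 = 866.0120 * 66.1330 / 100 = 572.7197 kg/day
Load_out = Load_in - Removed = 866.0120 - 572.7197 = 293.2923 kg/day


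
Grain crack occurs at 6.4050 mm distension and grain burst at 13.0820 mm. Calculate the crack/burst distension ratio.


Formula: Ratio = crack / burst
Substituting: Ratio = 6.4050 / 13.0820
Result: 0.4896


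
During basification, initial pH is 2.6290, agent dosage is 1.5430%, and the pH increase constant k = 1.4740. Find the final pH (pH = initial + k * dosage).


Formula: pH_final = pH_initial + k * base_pct
Substituting: pH_final = 2.6290 + 1.4740 * 1.5430
Result: 4.9034


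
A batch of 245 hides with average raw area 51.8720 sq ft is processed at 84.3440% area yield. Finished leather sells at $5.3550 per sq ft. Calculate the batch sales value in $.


Raw_total = N * avg_area = 245 * 51.8720 = 12708.6400 sq ft
Finished = Raw_total * yield / 100 = 12708.6400 * 84.3440 / 100 = 10718.9753 sq ft
Value = Finished * price = 10718.9753 * 5.3550 = 57400.1128 $


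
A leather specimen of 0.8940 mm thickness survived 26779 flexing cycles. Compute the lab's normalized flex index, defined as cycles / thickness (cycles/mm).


Formula: Index = cycles / thickness
Substituting: Index = 26779 / 0.8940
Result: 29954.1387 cycles/mm


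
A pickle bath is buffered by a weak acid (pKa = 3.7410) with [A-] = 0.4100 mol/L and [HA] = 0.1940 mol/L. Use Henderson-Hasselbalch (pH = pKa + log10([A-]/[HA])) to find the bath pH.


ratio = [A-] / [HA] = 0.4100 / 0.1940 = 2.1134
log10(ratio) = 0.3250
pH = pKa + log10(ratio) = 3.7410 + 0.3250 = 4.0660


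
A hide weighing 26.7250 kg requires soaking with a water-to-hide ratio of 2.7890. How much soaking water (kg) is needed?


Formula: Water = hide_weight * ratio
Substituting: Water = 26.7250 * 2.7890
Result: 74.5360 kg


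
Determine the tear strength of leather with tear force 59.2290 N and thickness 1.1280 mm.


Formula: Tear strength = force / thickness
Substituting: Tear strength = 59.2290 / 1.1280
Result: 52.5080 N/mm


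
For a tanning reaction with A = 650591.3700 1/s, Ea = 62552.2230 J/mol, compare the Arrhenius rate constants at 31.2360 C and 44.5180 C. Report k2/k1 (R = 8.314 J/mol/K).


T1 = 31.2360 + 273.15 = 304.3860 K; T2 = 44.5180 + 273.15 = 317.6680 K
k1 = A * exp(-Ea/(R*T1)) = 650591.3700 * exp(-62552.2230/(8.314*304.3860)) = 1.1983e-05 1/s
k2 = A * exp(-Ea/(R*T2)) = 650591.3700 * exp(-62552.2230/(8.314*317.6680)) = 3.3680e-05 1/s
k2/k1 = 3.3680e-05 / 1.1983e-05 = 2.8108


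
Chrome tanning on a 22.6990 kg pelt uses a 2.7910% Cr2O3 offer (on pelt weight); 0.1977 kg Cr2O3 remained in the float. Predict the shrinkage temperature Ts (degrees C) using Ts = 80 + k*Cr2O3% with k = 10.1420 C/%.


Offered = pelt * offer_pct / 100 = 22.6990 * 2.7910 / 100 = 0.6335 kg
Uptake = offered - residual = 0.6335 - 0.1977 = 0.4358 kg
Cr2O3% on pelt = uptake / pelt * 100 = 0.4358 / 22.6990 * 100 = 1.9200 %
Ts = 80 + k * Cr2O3% = 80 + 10.1420 * 1.9200 = 99.4730 C


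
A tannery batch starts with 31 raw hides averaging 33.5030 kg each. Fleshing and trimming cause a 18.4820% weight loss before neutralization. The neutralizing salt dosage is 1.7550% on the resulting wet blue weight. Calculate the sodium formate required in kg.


Total_raw = N * avg_wt = 31 * 33.5030 = 1038.5930 kg
Substrate = Total_raw * (1 - loss/100) = 1038.5930 * (1 - 18.4820/100) = 846.6402 kg
Neutralizer = Substrate * pct / 100 = 846.6402 * 1.7550 / 100 = 14.8585 kg


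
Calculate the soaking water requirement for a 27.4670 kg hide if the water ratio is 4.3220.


Formula: Water = hide_weight * ratio
Substituting: Water = 27.4670 * 4.3220
Result: 118.7124 kg


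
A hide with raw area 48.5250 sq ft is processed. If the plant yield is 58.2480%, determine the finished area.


Formula: finished = raw * yield / 100
Substituting: finished = 48.5250 * 58.2480 / 100
Result: 28.2648 sq ft


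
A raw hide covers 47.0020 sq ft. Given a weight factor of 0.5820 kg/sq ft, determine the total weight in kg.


Formula: Weight = area * weight_per_sqft
Substituting: Weight = 47.0020 * 0.5820
Result: 27.3552 kg


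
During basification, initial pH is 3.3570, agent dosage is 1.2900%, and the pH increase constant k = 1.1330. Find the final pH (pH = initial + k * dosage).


Formula: pH_final = pH_initial + k * base_pct
Substituting: pH_final = 3.3570 + 1.1330 * 1.2900
Result: 4.8186


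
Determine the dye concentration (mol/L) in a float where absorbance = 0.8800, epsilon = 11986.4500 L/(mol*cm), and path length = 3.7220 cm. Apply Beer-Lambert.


Formula: c = A / (epsilon * l)
Substituting: c = 0.8800 / (11986.4500 * 3.7220)
Result: 1.9725e-05 mol/L


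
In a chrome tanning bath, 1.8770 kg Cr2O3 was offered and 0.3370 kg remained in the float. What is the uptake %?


Formula: Uptake = (offered - residual) / offered * 100
Substituting: Uptake = (1.8770 - 0.3370) / 1.8770 * 100
Result: 82.0458 %


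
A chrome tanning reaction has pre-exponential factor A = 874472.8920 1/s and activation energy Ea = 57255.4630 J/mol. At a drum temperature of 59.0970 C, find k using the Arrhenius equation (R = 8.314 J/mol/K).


T_K = T_C + 273.15 = 59.0970 + 273.15 = 332.2470 K
exponent = -Ea / (R * T_K) = -57255.4630 / (8.314 * 332.2470) = -20.7274
k = A * exp(exponent) = 874472.8920 * exp(-20.7274) = 8.7082e-04 1/s


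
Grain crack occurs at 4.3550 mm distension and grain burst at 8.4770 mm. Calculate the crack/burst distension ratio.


Formula: Ratio = crack / burst
Substituting: Ratio = 4.3550 / 8.4770
Result: 0.5137


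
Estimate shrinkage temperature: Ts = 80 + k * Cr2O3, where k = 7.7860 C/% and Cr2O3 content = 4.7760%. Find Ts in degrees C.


Formula: Ts = 80 + k * Cr2O3
Substituting: Ts = 80 + 7.7860 * 4.7760
Result: 117.1859 C


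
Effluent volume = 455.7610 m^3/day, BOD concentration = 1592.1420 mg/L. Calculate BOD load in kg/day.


Formula: BOD_load = volume * conc / 1000
Substituting: BOD_load = 455.7610 * 1592.1420 / 1000
Result: 725.6362 kg/day


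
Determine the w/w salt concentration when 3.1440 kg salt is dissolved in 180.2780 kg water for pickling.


Formula: Conc = salt / (water + salt) * 100
Substituting: Conc = 3.1440 / (180.2780 + 3.1440) * 100
Result: 1.7141 %


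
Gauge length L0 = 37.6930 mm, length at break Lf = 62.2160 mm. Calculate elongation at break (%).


Formula: Elongation = (Lf - L0) / L0 * 100
Substituting: Elongation = (62.2160 - 37.6930) / 37.6930 * 100
Result: 65.0598 %


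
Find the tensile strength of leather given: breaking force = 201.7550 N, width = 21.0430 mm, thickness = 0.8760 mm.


Formula: TS = force / (width * thickness)
Substituting: TS = 201.7550 / (21.0430 * 0.8760)
Result: 10.9449 N/mm^2


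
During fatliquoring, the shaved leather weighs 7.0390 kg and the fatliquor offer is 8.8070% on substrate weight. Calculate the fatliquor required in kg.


Formula: Fat = substrate * pct / 100
Substituting: Fat = 7.0390 * 8.8070 / 100
Result: 0.6199 kg


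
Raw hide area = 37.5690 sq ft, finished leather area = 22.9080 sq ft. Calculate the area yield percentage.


Formula: Yield = finished / raw * 100
Substituting: Yield = 22.9080 / 37.5690 * 100
Result: 60.9758 %


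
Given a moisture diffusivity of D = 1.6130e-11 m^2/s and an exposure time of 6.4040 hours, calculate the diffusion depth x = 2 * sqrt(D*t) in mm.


t = 6.4040 hr * 3600 = 23054.4000 s
D * t = 1.6130e-11 * 23054.4000 = 3.7187e-07
x = 2 * sqrt(D*t) = 2 * sqrt(3.7187e-07) = 0.00121962 m = 1.2196 mm


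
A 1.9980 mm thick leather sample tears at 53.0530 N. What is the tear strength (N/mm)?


Formula: Tear strength = force / thickness
Substituting: Tear strength = 53.0530 / 1.9980
Result: 26.5531 N/mm


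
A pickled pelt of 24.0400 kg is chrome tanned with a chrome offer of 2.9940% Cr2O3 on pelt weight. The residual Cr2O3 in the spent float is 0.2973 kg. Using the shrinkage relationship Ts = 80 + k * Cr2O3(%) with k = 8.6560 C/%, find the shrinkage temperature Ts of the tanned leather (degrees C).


Offered = pelt * offer_pct / 100 = 24.0400 * 2.9940 / 100 = 0.7198 kg
Uptake = offered - residual = 0.7198 - 0.2973 = 0.4225 kg
Cr2O3% on pelt = uptake / pelt * 100 = 0.4225 / 24.0400 * 100 = 1.7573 %
Ts = 80 + k * Cr2O3% = 80 + 8.6560 * 1.7573 = 95.2113 C


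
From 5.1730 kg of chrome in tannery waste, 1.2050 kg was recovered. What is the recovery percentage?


Formula: Recovery = recovered / input * 100
Substituting: Recovery = 1.2050 / 5.1730 * 100
Result: 23.2940 %


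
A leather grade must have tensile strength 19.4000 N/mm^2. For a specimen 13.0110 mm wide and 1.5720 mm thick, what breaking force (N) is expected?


Formula: F = TS * w * t
Substituting: F = 19.4000 * 13.0110 * 1.5720
Result: 396.7939 N


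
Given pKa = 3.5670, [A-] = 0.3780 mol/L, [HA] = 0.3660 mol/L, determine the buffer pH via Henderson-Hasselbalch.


ratio = [A-] / [HA] = 0.3780 / 0.3660 = 1.0328
log10(ratio) = 0.0140107
pH = pKa + log10(ratio) = 3.5670 + 0.0140107 = 3.5810


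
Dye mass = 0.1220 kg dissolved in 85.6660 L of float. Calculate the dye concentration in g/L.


Formula: Conc = dye_mass(kg) / volume(L) * 1000
Substituting: Conc = 0.1220 / 85.6660 * 1000
Result: 1.4241 g/L


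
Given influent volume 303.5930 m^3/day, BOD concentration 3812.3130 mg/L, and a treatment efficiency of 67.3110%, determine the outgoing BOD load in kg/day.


Load_in = volume * conc / 1000 = 303.5930 * 3812.3130 / 1000 = 1157.3915 kg/day
Removed = Load_in * eff / 100 = 1157.3915 * 67.3110 / 100 = 779.0518 kg/day
Load_out = Load_in - Removed = 1157.3915 - 779.0518 = 378.3397 kg/day


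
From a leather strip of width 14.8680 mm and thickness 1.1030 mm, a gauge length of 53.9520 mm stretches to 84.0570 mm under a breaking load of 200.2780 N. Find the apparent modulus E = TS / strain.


TS = F / (w * t) = 200.2780 / (14.8680 * 1.1030) = 12.2125 N/mm^2
strain = (Lf - L0) / L0 = (84.0570 - 53.9520) / 53.9520 = 0.5580
E = TS / strain = 12.2125 / 0.5580 = 21.8864 N/mm^2


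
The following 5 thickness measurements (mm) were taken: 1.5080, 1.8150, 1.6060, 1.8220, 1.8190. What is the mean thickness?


Formula: Average = sum / n
Substituting: Average = 8.5700 / 5
Result: 1.7140 mm


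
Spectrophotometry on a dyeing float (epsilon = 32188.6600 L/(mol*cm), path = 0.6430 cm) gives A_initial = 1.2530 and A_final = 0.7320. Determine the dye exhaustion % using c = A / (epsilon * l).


c_initial = A_i / (epsilon * l) = 1.2530 / (32188.6600 * 0.6430) = 6.0539e-05 mol/L
c_final = A_f / (epsilon * l) = 0.7320 / (32188.6600 * 0.6430) = 3.5367e-05 mol/L
Exhaustion = (c_initial - c_final) / c_initial * 100 = (6.0539e-05 - 3.5367e-05) / 6.0539e-05 * 100 = 41.5802 %


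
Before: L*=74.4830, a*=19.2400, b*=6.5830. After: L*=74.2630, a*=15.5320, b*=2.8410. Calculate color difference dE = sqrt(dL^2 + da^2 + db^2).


dL = -0.2200, da = -3.7080, db = -3.7420
dE = sqrt((-0.2200)^2 + (-3.7080)^2 + (-3.7420)^2) = 5.2726


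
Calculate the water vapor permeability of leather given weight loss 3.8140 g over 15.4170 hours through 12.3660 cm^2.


Formula: WVP = loss / (area * time)
Substituting: WVP = 3.8140 / (12.3660 * 15.4170)
Result: 0.0200056 g/(cm^2*hr)


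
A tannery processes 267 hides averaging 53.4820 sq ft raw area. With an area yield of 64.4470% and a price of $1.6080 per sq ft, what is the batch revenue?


Raw_total = N * avg_area = 267 * 53.4820 = 14279.6940 sq ft
Finished = Raw_total * yield / 100 = 14279.6940 * 64.4470 / 100 = 9202.8344 sq ft
Value = Finished * price = 9202.8344 * 1.6080 = 14798.1577 $


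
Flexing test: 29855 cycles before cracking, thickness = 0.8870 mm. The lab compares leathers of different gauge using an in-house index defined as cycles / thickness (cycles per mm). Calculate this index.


Formula: Index = cycles / thickness
Substituting: Index = 29855 / 0.8870
Result: 33658.3991 cycles/mm


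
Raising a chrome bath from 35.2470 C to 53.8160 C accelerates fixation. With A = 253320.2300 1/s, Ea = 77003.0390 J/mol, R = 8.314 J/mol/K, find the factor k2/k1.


T1 = 35.2470 + 273.15 = 308.3970 K; T2 = 53.8160 + 273.15 = 326.9660 K
k1 = A * exp(-Ea/(R*T1)) = 253320.2300 * exp(-77003.0390/(8.314*308.3970)) = 2.2953e-08 1/s
k2 = A * exp(-Ea/(R*T2)) = 253320.2300 * exp(-77003.0390/(8.314*326.9660)) = 1.2635e-07 1/s
k2/k1 = 1.2635e-07 / 2.2953e-08 = 5.5046


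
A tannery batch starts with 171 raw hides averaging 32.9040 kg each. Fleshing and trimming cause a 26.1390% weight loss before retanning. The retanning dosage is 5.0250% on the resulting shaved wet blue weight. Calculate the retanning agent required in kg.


Total_raw = N * avg_wt = 171 * 32.9040 = 5626.5840 kg
Substrate = Total_raw * (1 - loss/100) = 5626.5840 * (1 - 26.1390/100) = 4155.8512 kg
Retan = Substrate * pct / 100 = 4155.8512 * 5.0250 / 100 = 208.8315 kg


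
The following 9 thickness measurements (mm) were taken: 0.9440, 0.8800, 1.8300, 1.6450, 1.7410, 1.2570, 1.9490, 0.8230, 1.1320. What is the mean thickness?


Formula: Average = sum / n
Substituting: Average = 12.2010 / 9
Result: 1.3557 mm


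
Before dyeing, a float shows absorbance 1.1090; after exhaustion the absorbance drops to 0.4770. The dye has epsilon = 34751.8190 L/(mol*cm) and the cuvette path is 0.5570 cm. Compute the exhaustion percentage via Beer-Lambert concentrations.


c_initial = A_i / (epsilon * l) = 1.1090 / (34751.8190 * 0.5570) = 5.7293e-05 mol/L
c_final = A_f / (epsilon * l) = 0.4770 / (34751.8190 * 0.5570) = 2.4643e-05 mol/L
Exhaustion = (c_initial - c_final) / c_initial * 100 = (5.7293e-05 - 2.4643e-05) / 5.7293e-05 * 100 = 56.9883 %


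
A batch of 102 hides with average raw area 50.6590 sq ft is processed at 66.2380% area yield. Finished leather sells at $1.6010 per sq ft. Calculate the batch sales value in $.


Raw_total = N * avg_area = 102 * 50.6590 = 5167.2180 sq ft
Finished = Raw_total * yield / 100 = 5167.2180 * 66.2380 / 100 = 3422.6619 sq ft
Value = Finished * price = 3422.6619 * 1.6010 = 5479.6816 $


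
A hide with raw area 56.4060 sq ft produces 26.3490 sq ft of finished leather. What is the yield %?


Formula: Yield = finished / raw * 100
Substituting: Yield = 26.3490 / 56.4060 * 100
Result: 46.7131 %


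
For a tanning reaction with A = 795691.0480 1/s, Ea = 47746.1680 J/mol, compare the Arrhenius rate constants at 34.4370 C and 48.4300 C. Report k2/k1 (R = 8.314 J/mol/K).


T1 = 34.4370 + 273.15 = 307.5870 K; T2 = 48.4300 + 273.15 = 321.5800 K
k1 = A * exp(-Ea/(R*T1)) = 795691.0480 * exp(-47746.1680/(8.314*307.5870)) = 0.00619675 1/s
k2 = A * exp(-Ea/(R*T2)) = 795691.0480 * exp(-47746.1680/(8.314*321.5800)) = 0.0139635 1/s
k2/k1 = 0.0139635 / 0.00619675 = 2.2534


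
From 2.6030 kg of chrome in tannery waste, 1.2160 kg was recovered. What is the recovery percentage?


Formula: Recovery = recovered / input * 100
Substituting: Recovery = 1.2160 / 2.6030 * 100
Result: 46.7153 %


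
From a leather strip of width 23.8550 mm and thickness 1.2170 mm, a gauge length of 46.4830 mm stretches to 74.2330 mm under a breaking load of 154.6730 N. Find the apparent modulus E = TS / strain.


TS = F / (w * t) = 154.6730 / (23.8550 * 1.2170) = 5.3278 N/mm^2
strain = (Lf - L0) / L0 = (74.2330 - 46.4830) / 46.4830 = 0.5970
E = TS / strain = 5.3278 / 0.5970 = 8.9243 N/mm^2


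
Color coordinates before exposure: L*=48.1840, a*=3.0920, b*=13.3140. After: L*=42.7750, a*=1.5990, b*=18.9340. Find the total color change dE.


dL = -5.4090, da = -1.4930, db = 5.6200
dE = sqrt((-5.4090)^2 + (-1.4930)^2 + 5.6200^2) = 7.9417


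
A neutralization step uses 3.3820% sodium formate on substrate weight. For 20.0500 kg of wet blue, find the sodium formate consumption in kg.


Formula: Neutralizer = substrate * pct / 100
Substituting: Neutralizer = 20.0500 * 3.3820 / 100
Result: 0.6781 kg


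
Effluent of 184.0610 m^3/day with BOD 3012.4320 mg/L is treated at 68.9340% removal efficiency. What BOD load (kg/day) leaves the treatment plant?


Load_in = volume * conc / 1000 = 184.0610 * 3012.4320 / 1000 = 554.4712 kg/day
Removed = Load_in * eff / 100 = 554.4712 * 68.9340 / 100 = 382.2192 kg/day
Load_out = Load_in - Removed = 554.4712 - 382.2192 = 172.2520 kg/day


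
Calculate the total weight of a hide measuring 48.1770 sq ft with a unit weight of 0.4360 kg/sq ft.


Formula: Weight = area * weight_per_sqft
Substituting: Weight = 48.1770 * 0.4360
Result: 21.0052 kg


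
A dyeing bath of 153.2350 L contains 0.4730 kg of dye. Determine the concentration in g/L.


Formula: Conc = dye_mass(kg) / volume(L) * 1000
Substituting: Conc = 0.4730 / 153.2350 * 1000
Result: 3.0868 g/L


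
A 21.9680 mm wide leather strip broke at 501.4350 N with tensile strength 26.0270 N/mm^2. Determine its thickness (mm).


Formula: t = F / (TS * w)
Substituting: t = 501.4350 / (26.0270 * 21.9680)
Result: 0.8770 mm


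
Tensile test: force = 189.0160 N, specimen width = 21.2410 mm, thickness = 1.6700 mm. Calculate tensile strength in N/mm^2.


Formula: TS = force / (width * thickness)
Substituting: TS = 189.0160 / (21.2410 * 1.6700)
Result: 5.3285 N/mm^2


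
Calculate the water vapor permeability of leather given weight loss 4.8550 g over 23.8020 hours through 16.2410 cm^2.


Formula: WVP = loss / (area * time)
Substituting: WVP = 4.8550 / (16.2410 * 23.8020)
Result: 0.0125592 g/(cm^2*hr)


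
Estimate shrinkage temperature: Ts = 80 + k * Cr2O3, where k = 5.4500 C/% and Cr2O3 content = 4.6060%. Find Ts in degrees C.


Formula: Ts = 80 + k * Cr2O3
Substituting: Ts = 80 + 5.4500 * 4.6060
Result: 105.1027 C


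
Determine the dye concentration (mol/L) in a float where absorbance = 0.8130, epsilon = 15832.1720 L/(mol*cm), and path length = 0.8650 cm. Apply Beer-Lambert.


Formula: c = A / (epsilon * l)
Substituting: c = 0.8130 / (15832.1720 * 0.8650)
Result: 5.9365e-05 mol/L


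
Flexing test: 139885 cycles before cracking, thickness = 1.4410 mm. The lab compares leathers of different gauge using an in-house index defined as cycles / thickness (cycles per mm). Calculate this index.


Formula: Index = cycles / thickness
Substituting: Index = 139885 / 1.4410
Result: 97074.9480 cycles/mm


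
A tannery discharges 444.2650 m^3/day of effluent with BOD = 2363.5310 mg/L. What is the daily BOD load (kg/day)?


Formula: BOD_load = volume * conc / 1000
Substituting: BOD_load = 444.2650 * 2363.5310 / 1000
Result: 1050.0341 kg/day


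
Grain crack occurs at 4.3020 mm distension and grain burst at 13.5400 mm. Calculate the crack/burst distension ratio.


Formula: Ratio = crack / burst
Substituting: Ratio = 4.3020 / 13.5400
Result: 0.3177


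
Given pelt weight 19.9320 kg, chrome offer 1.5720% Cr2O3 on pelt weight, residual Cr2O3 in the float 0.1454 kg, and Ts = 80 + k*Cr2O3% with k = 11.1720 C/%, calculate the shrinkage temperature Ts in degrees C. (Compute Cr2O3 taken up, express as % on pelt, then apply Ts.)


Offered = pelt * offer_pct / 100 = 19.9320 * 1.5720 / 100 = 0.3133 kg
Uptake = offered - residual = 0.3133 - 0.1454 = 0.1679 kg
Cr2O3% on pelt = uptake / pelt * 100 = 0.1679 / 19.9320 * 100 = 0.8425 %
Ts = 80 + k * Cr2O3% = 80 + 11.1720 * 0.8425 = 89.4126 C


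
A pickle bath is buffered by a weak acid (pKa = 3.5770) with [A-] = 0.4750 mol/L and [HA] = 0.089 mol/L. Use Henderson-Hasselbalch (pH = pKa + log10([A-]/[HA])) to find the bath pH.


ratio = [A-] / [HA] = 0.4750 / 0.089 = 5.3371
log10(ratio) = 0.7273
pH = pKa + log10(ratio) = 3.5770 + 0.7273 = 4.3043


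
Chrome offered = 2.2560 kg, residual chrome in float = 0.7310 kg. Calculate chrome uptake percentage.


Formula: Uptake = (offered - residual) / offered * 100
Substituting: Uptake = (2.2560 - 0.7310) / 2.2560 * 100
Result: 67.5975 %


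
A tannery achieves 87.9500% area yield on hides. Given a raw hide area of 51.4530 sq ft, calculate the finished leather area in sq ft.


Formula: finished = raw * yield / 100
Substituting: finished = 51.4530 * 87.9500 / 100
Result: 45.2529 sq ft


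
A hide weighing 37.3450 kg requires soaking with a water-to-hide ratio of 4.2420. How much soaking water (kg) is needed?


Formula: Water = hide_weight * ratio
Substituting: Water = 37.3450 * 4.2420
Result: 158.4175 kg


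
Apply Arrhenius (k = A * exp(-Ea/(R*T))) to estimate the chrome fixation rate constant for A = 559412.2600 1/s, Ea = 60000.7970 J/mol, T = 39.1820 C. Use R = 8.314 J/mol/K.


T_K = T_C + 273.15 = 39.1820 + 273.15 = 312.3320 K
exponent = -Ea / (R * T_K) = -60000.7970 / (8.314 * 312.3320) = -23.1063
k = A * exp(exponent) = 559412.2600 * exp(-23.1063) = 5.1617e-05 1/s


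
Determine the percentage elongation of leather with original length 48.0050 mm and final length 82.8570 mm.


Formula: Elongation = (Lf - L0) / L0 * 100
Substituting: Elongation = (82.8570 - 48.0050) / 48.0050 * 100
Result: 72.6008 %


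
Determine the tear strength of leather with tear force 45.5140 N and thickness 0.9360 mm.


Formula: Tear strength = force / thickness
Substituting: Tear strength = 45.5140 / 0.9360
Result: 48.6261 N/mm


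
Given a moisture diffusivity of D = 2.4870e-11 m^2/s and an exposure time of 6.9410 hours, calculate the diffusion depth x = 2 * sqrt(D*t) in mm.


t = 6.9410 hr * 3600 = 24987.6000 s
D * t = 2.4870e-11 * 24987.6000 = 6.2144e-07
x = 2 * sqrt(D*t) = 2 * sqrt(6.2144e-07) = 0.00157663 m = 1.5766 mm


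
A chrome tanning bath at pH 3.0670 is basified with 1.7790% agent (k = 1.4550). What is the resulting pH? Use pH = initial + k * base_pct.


Formula: pH_final = pH_initial + k * base_pct
Substituting: pH_final = 3.0670 + 1.4550 * 1.7790
Result: 5.6554


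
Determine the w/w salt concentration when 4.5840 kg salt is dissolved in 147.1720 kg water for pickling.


Formula: Conc = salt / (water + salt) * 100
Substituting: Conc = 4.5840 / (147.1720 + 4.5840) * 100
Result: 3.0206 %


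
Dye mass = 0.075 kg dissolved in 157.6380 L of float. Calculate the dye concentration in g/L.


Formula: Conc = dye_mass(kg) / volume(L) * 1000
Substituting: Conc = 0.075 / 157.6380 * 1000
Result: 0.4758 g/L


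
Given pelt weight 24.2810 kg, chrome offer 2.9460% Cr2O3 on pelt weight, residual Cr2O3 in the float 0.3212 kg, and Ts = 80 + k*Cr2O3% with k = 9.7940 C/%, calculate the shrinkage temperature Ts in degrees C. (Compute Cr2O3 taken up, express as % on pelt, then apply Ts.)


Offered = pelt * offer_pct / 100 = 24.2810 * 2.9460 / 100 = 0.7153 kg
Uptake = offered - residual = 0.7153 - 0.3212 = 0.3941 kg
Cr2O3% on pelt = uptake / pelt * 100 = 0.3941 / 24.2810 * 100 = 1.6232 %
Ts = 80 + k * Cr2O3% = 80 + 9.7940 * 1.6232 = 95.8972 C


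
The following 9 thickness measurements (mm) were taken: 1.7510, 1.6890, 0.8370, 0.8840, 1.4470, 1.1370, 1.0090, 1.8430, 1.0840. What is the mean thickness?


Formula: Average = sum / n
Substituting: Average = 11.6810 / 9
Result: 1.2979 mm


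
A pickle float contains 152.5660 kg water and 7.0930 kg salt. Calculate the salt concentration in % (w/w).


Formula: Conc = salt / (water + salt) * 100
Substituting: Conc = 7.0930 / (152.5660 + 7.0930) * 100
Result: 4.4426 %


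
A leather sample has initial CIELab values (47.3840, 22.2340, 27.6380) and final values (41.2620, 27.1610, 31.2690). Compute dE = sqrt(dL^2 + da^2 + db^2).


dL = -6.1220, da = 4.9270, db = 3.6310
dE = sqrt((-6.1220)^2 + 4.9270^2 + 3.6310^2) = 8.6567


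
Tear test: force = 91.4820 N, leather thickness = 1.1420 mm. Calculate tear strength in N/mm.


Formula: Tear strength = force / thickness
Substituting: Tear strength = 91.4820 / 1.1420
Result: 80.1068 N/mm


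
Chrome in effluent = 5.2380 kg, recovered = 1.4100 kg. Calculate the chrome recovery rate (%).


Formula: Recovery = recovered / input * 100
Substituting: Recovery = 1.4100 / 5.2380 * 100
Result: 26.9187 %


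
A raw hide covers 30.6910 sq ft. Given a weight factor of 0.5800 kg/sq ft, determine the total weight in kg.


Formula: Weight = area * weight_per_sqft
Substituting: Weight = 30.6910 * 0.5800
Result: 17.8008 kg


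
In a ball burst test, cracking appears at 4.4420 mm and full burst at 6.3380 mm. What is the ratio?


Formula: Ratio = crack / burst
Substituting: Ratio = 4.4420 / 6.3380
Result: 0.7009


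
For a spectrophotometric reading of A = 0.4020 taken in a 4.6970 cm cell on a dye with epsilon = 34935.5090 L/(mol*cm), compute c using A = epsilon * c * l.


Formula: c = A / (epsilon * l)
Substituting: c = 0.4020 / (34935.5090 * 4.6970)
Result: 2.4498e-06 mol/L
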